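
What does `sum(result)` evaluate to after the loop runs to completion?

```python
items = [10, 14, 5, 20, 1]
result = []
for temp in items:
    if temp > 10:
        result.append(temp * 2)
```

Let's trace through this code step by step.

Initialize: items = [10, 14, 5, 20, 1]
Initialize: result = []
Entering loop: for temp in items:
After iteration 1: temp = 10, result = []
After iteration 2: temp = 14, result = [28]
After iteration 3: temp = 5, result = [28]
After iteration 4: temp = 20, result = [28, 40]
After iteration 5: temp = 1, result = [28, 40]
Loop ends.
sum(result) = 68

Final answer: 68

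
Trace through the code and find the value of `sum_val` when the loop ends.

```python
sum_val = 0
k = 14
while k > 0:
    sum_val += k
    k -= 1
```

Let's trace through this code step by step.

Initialize: sum_val = 0
Initialize: k = 14
Entering loop: while k > 0:
After iteration 1: sum_val = 14, k = 13
After iteration 2: sum_val = 27, k = 12
After iteration 3: sum_val = 39, k = 11
After iteration 4: sum_val = 50, k = 10
After iteration 5: sum_val = 60, k = 9
After iteration 6: sum_val = 69, k = 8
After iteration 7: sum_val = 77, k = 7
After iteration 8: sum_val = 84, k = 6
After iteration 9: sum_val = 90, k = 5
After iteration 10: sum_val = 95, k = 4
After iteration 11: sum_val = 99, k = 3
After iteration 12: sum_val = 102, k = 2
After iteration 13: sum_val = 104, k = 1
After iteration 14: sum_val = 105, k = 0
Loop ends.

Final answer: 105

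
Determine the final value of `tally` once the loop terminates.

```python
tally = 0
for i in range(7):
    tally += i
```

Let's trace through this code step by step.

Initialize: tally = 0
Entering loop: for i in range(7):
After iteration 1: i = 0, tally = 0
After iteration 2: i = 1, tally = 1
After iteration 3: i = 2, tally = 3
After iteration 4: i = 3, tally = 6
After iteration 5: i = 4, tally = 10
After iteration 6: i = 5, tally = 15
After iteration 7: i = 6, tally = 21
Loop ends.

Final answer: 21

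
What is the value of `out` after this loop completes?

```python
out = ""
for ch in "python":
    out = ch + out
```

Let's trace through this code step by step.

Initialize: out = ''
Entering loop: for ch in "python":
After iteration 1: ch = 'p', out = 'p'
After iteration 2: ch = 'y', out = 'yp'
After iteration 3: ch = 't', out = 'typ'
After iteration 4: ch = 'h', out = 'htyp'
After iteration 5: ch = 'o', out = 'ohtyp'
After iteration 6: ch = 'n', out = 'nohtyp'
Loop ends.

Final answer: 'nohtyp'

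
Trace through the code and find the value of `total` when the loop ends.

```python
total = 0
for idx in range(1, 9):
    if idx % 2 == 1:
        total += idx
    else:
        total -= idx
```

Let's trace through this code step by step.

Initialize: total = 0
Entering loop: for idx in range(1, 9):
After iteration 1: idx = 1, total = 1
After iteration 2: idx = 2, total = -1
After iteration 3: idx = 3, total = 2
After iteration 4: idx = 4, total = -2
After iteration 5: idx = 5, total = 3
After iteration 6: idx = 6, total = -3
After iteration 7: idx = 7, total = 4
After iteration 8: idx = 8, total = -4
Loop ends.

Final answer: -4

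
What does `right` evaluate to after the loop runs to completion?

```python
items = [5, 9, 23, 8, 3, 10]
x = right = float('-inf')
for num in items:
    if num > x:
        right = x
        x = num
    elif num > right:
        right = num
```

Let's trace through this code step by step.

Initialize: items = [5, 9, 23, 8, 3, 10]
Initialize: x = -inf
Initialize: right = -inf
Entering loop: for num in items:
After iteration 1: num = 5, x = 5, right = -inf
After iteration 2: num = 9, x = 9, right = 5
After iteration 3: num = 23, x = 23, right = 9
After iteration 4: num = 8, x = 23, right = 9
After iteration 5: num = 3, x = 23, right = 9
After iteration 6: num = 10, x = 23, right = 10
Loop ends.

Final answer: 10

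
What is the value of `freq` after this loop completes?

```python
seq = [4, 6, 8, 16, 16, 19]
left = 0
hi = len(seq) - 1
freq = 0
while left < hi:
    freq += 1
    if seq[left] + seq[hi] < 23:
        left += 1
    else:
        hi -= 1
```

Let's trace through this code step by step.

Initialize: seq = [4, 6, 8, 16, 16, 19]
Initialize: left = 0
Initialize: hi = 5
Initialize: freq = 0
Entering loop: while left < hi:
After iteration 1: left = 0, hi = 4, freq = 1
After iteration 2: left = 1, hi = 4, freq = 2
After iteration 3: left = 2, hi = 4, freq = 3
After iteration 4: left = 2, hi = 3, freq = 4
After iteration 5: left = 2, hi = 2, freq = 5
Loop ends.

Final answer: 5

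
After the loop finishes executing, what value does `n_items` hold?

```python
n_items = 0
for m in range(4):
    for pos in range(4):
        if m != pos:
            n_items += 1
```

Let's trace through this code step by step.

Initialize: n_items = 0
Entering loop: for m in range(4):
After iteration 1: m = 0, n_items = 3
After iteration 2: m = 1, n_items = 6
After iteration 3: m = 2, n_items = 9
After iteration 4: m = 3, n_items = 12
Loop ends.

Final answer: 12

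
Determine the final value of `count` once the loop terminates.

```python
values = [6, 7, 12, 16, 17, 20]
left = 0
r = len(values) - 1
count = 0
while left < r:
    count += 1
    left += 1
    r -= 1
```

Let's trace through this code step by step.

Initialize: values = [6, 7, 12, 16, 17, 20]
Initialize: left = 0
Initialize: r = 5
Initialize: count = 0
Entering loop: while left < r:
After iteration 1: left = 1, r = 4, count = 1
After iteration 2: left = 2, r = 3, count = 2
After iteration 3: left = 3, r = 2, count = 3
Loop ends.

Final answer: 3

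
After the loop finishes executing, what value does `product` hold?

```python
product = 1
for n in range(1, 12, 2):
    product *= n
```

Let's trace through this code step by step.

Initialize: product = 1
Entering loop: for n in range(1, 12, 2):
After iteration 1: n = 1, product = 1
After iteration 2: n = 3, product = 3
After iteration 3: n = 5, product = 15
After iteration 4: n = 7, product = 105
After iteration 5: n = 9, product = 945
After iteration 6: n = 11, product = 10395
Loop ends.

Final answer: 10395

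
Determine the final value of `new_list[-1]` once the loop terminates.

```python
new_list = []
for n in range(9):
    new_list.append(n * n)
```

Let's trace through this code step by step.

Initialize: new_list = []
Entering loop: for n in range(9):
After iteration 1: n = 0, new_list = [0]
After iteration 2: n = 1, new_list = [0, 1]
After iteration 3: n = 2, new_list = [0, 1, 4]
After iteration 4: n = 3, new_list = [0, 1, 4, 9]
After iteration 5: n = 4, new_list = [0, 1, 4, 9, 16]
After iteration 6: n = 5, new_list = [0, 1, 4, 9, 16, 25]
After iteration 7: n = 6, new_list = [0, 1, 4, 9, 16, 25, 36]
After iteration 8: n = 7, new_list = [0, 1, 4, 9, 16, 25, 36, 49]
After iteration 9: n = 8, new_list = [0, 1, 4, 9, 16, 25, 36, 49, 64]
Loop ends.
new_list[-1] = 64

Final answer: 64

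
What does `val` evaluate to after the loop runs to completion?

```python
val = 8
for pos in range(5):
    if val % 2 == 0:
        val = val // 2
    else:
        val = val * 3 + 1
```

Let's trace through this code step by step.

Initialize: val = 8
Entering loop: for pos in range(5):
After iteration 1: pos = 0, val = 4
After iteration 2: pos = 1, val = 2
After iteration 3: pos = 2, val = 1
After iteration 4: pos = 3, val = 4
After iteration 5: pos = 4, val = 2
Loop ends.

Final answer: 2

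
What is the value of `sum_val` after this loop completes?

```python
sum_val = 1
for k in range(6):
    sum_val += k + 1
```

Let's trace through this code step by step.

Initialize: sum_val = 1
Entering loop: for k in range(6):
After iteration 1: k = 0, sum_val = 2
After iteration 2: k = 1, sum_val = 4
After iteration 3: k = 2, sum_val = 7
After iteration 4: k = 3, sum_val = 11
After iteration 5: k = 4, sum_val = 16
After iteration 6: k = 5, sum_val = 22
Loop ends.

Final answer: 22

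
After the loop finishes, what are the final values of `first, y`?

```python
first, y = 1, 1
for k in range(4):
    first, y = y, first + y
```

Let's trace through this code step by step.

Initialize: first = 1
Initialize: y = 1
Entering loop: for k in range(4):
After iteration 1: k = 0, first = 1, y = 2
After iteration 2: k = 1, first = 2, y = 3
After iteration 3: k = 2, first = 3, y = 5
After iteration 4: k = 3, first = 5, y = 8
Loop ends.

Final answer: 5, 8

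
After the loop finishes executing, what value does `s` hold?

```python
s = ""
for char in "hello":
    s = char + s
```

Let's trace through this code step by step.

Initialize: s = ''
Entering loop: for char in "hello":
After iteration 1: char = 'h', s = 'h'
After iteration 2: char = 'e', s = 'eh'
After iteration 3: char = 'l', s = 'leh'
After iteration 4: char = 'l', s = 'lleh'
After iteration 5: char = 'o', s = 'olleh'
Loop ends.

Final answer: 'olleh'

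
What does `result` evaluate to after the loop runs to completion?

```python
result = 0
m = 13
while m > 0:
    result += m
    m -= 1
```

Let's trace through this code step by step.

Initialize: result = 0
Initialize: m = 13
Entering loop: while m > 0:
After iteration 1: result = 13, m = 12
After iteration 2: result = 25, m = 11
After iteration 3: result = 36, m = 10
After iteration 4: result = 46, m = 9
After iteration 5: result = 55, m = 8
After iteration 6: result = 63, m = 7
After iteration 7: result = 70, m = 6
After iteration 8: result = 76, m = 5
After iteration 9: result = 81, m = 4
After iteration 10: result = 85, m = 3
After iteration 11: result = 88, m = 2
After iteration 12: result = 90, m = 1
After iteration 13: result = 91, m = 0
Loop ends.

Final answer: 91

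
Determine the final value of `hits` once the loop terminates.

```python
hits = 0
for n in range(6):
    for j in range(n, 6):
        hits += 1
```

Let's trace through this code step by step.

Initialize: hits = 0
Entering loop: for n in range(6):
After iteration 1: n = 0, hits = 6
After iteration 2: n = 1, hits = 11
After iteration 3: n = 2, hits = 15
After iteration 4: n = 3, hits = 18
After iteration 5: n = 4, hits = 20
After iteration 6: n = 5, hits = 21
Loop ends.

Final answer: 21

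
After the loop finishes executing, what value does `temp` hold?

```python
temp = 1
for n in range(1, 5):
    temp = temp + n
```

Let's trace through this code step by step.

Initialize: temp = 1
Entering loop: for n in range(1, 5):
After iteration 1: n = 1, temp = 2
After iteration 2: n = 2, temp = 4
After iteration 3: n = 3, temp = 7
After iteration 4: n = 4, temp = 11
Loop ends.

Final answer: 11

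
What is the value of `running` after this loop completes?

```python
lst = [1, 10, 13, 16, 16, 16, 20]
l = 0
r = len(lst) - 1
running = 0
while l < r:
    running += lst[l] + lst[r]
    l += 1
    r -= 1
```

Let's trace through this code step by step.

Initialize: lst = [1, 10, 13, 16, 16, 16, 20]
Initialize: l = 0
Initialize: r = 6
Initialize: running = 0
Entering loop: while l < r:
After iteration 1: l = 1, r = 5, running = 21
After iteration 2: l = 2, r = 4, running = 47
After iteration 3: l = 3, r = 3, running = 76
Loop ends.

Final answer: 76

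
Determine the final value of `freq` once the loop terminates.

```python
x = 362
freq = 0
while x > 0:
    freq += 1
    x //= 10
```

Let's trace through this code step by step.

Initialize: x = 362
Initialize: freq = 0
Entering loop: while x > 0:
After iteration 1: x = 36, freq = 1
After iteration 2: x = 3, freq = 2
After iteration 3: x = 0, freq = 3
Loop ends.

Final answer: 3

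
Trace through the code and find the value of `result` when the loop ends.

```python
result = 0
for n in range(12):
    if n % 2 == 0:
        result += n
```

Let's trace through this code step by step.

Initialize: result = 0
Entering loop: for n in range(12):
After iteration 1: n = 0, result = 0
After iteration 2: n = 1, result = 0
After iteration 3: n = 2, result = 2
After iteration 4: n = 3, result = 2
After iteration 5: n = 4, result = 6
After iteration 6: n = 5, result = 6
After iteration 7: n = 6, result = 12
After iteration 8: n = 7, result = 12
After iteration 9: n = 8, result = 20
After iteration 10: n = 9, result = 20
After iteration 11: n = 10, result = 30
After iteration 12: n = 11, result = 30
Loop ends.

Final answer: 30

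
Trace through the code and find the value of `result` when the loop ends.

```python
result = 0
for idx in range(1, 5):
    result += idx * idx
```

Let's trace through this code step by step.

Initialize: result = 0
Entering loop: for idx in range(1, 5):
After iteration 1: idx = 1, result = 1
After iteration 2: idx = 2, result = 5
After iteration 3: idx = 3, result = 14
After iteration 4: idx = 4, result = 30
Loop ends.

Final answer: 30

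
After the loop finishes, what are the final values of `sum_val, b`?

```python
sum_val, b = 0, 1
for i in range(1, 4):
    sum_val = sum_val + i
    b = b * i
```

Let's trace through this code step by step.

Initialize: sum_val = 0
Initialize: b = 1
Entering loop: for i in range(1, 4):
After iteration 1: i = 1, sum_val = 1, b = 1
After iteration 2: i = 2, sum_val = 3, b = 2
After iteration 3: i = 3, sum_val = 6, b = 6
Loop ends.

Final answer: 6, 6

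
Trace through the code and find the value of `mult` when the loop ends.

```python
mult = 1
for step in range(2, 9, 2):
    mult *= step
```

Let's trace through this code step by step.

Initialize: mult = 1
Entering loop: for step in range(2, 9, 2):
After iteration 1: step = 2, mult = 2
After iteration 2: step = 4, mult = 8
After iteration 3: step = 6, mult = 48
After iteration 4: step = 8, mult = 384
Loop ends.

Final answer: 384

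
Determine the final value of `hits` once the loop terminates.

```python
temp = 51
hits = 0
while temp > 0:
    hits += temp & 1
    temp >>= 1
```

Let's trace through this code step by step.

Initialize: temp = 51
Initialize: hits = 0
Entering loop: while temp > 0:
After iteration 1: temp = 25, hits = 1
After iteration 2: temp = 12, hits = 2
After iteration 3: temp = 6, hits = 2
After iteration 4: temp = 3, hits = 2
After iteration 5: temp = 1, hits = 3
After iteration 6: temp = 0, hits = 4
Loop ends.

Final answer: 4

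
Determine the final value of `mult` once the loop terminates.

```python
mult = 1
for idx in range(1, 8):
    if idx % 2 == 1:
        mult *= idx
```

Let's trace through this code step by step.

Initialize: mult = 1
Entering loop: for idx in range(1, 8):
After iteration 1: idx = 1, mult = 1
After iteration 2: idx = 2, mult = 1
After iteration 3: idx = 3, mult = 3
After iteration 4: idx = 4, mult = 3
After iteration 5: idx = 5, mult = 15
After iteration 6: idx = 6, mult = 15
After iteration 7: idx = 7, mult = 105
Loop ends.

Final answer: 105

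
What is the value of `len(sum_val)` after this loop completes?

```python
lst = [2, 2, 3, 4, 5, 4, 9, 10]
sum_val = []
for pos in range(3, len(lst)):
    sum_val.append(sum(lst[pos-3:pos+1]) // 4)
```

Let's trace through this code step by step.

Initialize: lst = [2, 2, 3, 4, 5, 4, 9, 10]
Initialize: sum_val = []
Entering loop: for pos in range(3, len(lst)):
After iteration 1: pos = 3, sum_val = [2]
After iteration 2: pos = 4, sum_val = [2, 3]
After iteration 3: pos = 5, sum_val = [2, 3, 4]
After iteration 4: pos = 6, sum_val = [2, 3, 4, 5]
After iteration 5: pos = 7, sum_val = [2, 3, 4, 5, 7]
Loop ends.
len(sum_val) = 5

Final answer: 5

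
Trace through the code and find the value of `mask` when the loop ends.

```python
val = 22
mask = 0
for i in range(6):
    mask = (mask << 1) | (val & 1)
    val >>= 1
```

Let's trace through this code step by step.

Initialize: val = 22
Initialize: mask = 0
Entering loop: for i in range(6):
After iteration 1: i = 0, val = 11, mask = 0
After iteration 2: i = 1, val = 5, mask = 1
After iteration 3: i = 2, val = 2, mask = 3
After iteration 4: i = 3, val = 1, mask = 6
After iteration 5: i = 4, val = 0, mask = 13
After iteration 6: i = 5, val = 0, mask = 26
Loop ends.

Final answer: 26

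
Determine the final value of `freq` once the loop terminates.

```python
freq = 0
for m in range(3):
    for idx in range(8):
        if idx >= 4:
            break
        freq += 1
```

Let's trace through this code step by step.

Initialize: freq = 0
Entering loop: for m in range(3):
After iteration 1: m = 0, freq = 4
After iteration 2: m = 1, freq = 8
After iteration 3: m = 2, freq = 12
Loop ends.

Final answer: 12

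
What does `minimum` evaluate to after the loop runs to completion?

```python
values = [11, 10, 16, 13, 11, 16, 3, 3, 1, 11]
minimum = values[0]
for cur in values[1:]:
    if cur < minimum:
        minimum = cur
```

Let's trace through this code step by step.

Initialize: values = [11, 10, 16, 13, 11, 16, 3, 3, 1, 11]
Initialize: minimum = 11
Entering loop: for cur in values[1:]:
After iteration 1: cur = 10, minimum = 10
After iteration 2: cur = 16, minimum = 10
After iteration 3: cur = 13, minimum = 10
After iteration 4: cur = 11, minimum = 10
After iteration 5: cur = 16, minimum = 10
After iteration 6: cur = 3, minimum = 3
After iteration 7: cur = 3, minimum = 3
After iteration 8: cur = 1, minimum = 1
After iteration 9: cur = 11, minimum = 1
Loop ends.

Final answer: 1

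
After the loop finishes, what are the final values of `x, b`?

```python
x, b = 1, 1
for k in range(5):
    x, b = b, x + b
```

Let's trace through this code step by step.

Initialize: x = 1
Initialize: b = 1
Entering loop: for k in range(5):
After iteration 1: k = 0, x = 1, b = 2
After iteration 2: k = 1, x = 2, b = 3
After iteration 3: k = 2, x = 3, b = 5
After iteration 4: k = 3, x = 5, b = 8
After iteration 5: k = 4, x = 8, b = 13
Loop ends.

Final answer: 8, 13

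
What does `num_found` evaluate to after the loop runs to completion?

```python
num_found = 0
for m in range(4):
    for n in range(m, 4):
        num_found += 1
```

Let's trace through this code step by step.

Initialize: num_found = 0
Entering loop: for m in range(4):
After iteration 1: m = 0, num_found = 4
After iteration 2: m = 1, num_found = 7
After iteration 3: m = 2, num_found = 9
After iteration 4: m = 3, num_found = 10
Loop ends.

Final answer: 10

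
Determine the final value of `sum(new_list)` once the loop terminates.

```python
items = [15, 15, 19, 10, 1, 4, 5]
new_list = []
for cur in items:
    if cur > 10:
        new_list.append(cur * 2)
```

Let's trace through this code step by step.

Initialize: items = [15, 15, 19, 10, 1, 4, 5]
Initialize: new_list = []
Entering loop: for cur in items:
After iteration 1: cur = 15, new_list = [30]
After iteration 2: cur = 15, new_list = [30, 30]
After iteration 3: cur = 19, new_list = [30, 30, 38]
After iteration 4: cur = 10, new_list = [30, 30, 38]
After iteration 5: cur = 1, new_list = [30, 30, 38]
After iteration 6: cur = 4, new_list = [30, 30, 38]
After iteration 7: cur = 5, new_list = [30, 30, 38]
Loop ends.
sum(new_list) = 98

Final answer: 98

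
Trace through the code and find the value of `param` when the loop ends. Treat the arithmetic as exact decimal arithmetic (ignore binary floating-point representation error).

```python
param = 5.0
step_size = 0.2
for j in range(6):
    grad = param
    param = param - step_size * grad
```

Let's trace through this code step by step.

Initialize: param = 5.0
Initialize: step_size = 0.2
Entering loop: for j in range(6):
After iteration 1: j = 0, param = 4.0, grad = 5.0
After iteration 2: j = 1, param = 3.2, grad = 4.0
After iteration 3: j = 2, param = 2.56, grad = 3.2
After iteration 4: j = 3, param = 2.048, grad = 2.56
After iteration 5: j = 4, param = 1.6384, grad = 2.048
After iteration 6: j = 5, param = 1.31072, grad = 1.6384
Loop ends.

Final answer: 1.31072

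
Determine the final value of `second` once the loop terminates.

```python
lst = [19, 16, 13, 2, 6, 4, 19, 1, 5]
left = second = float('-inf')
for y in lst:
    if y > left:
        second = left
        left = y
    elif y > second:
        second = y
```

Let's trace through this code step by step.

Initialize: lst = [19, 16, 13, 2, 6, 4, 19, 1, 5]
Initialize: left = -inf
Initialize: second = -inf
Entering loop: for y in lst:
After iteration 1: y = 19, left = 19, second = -inf
After iteration 2: y = 16, left = 19, second = 16
After iteration 3: y = 13, left = 19, second = 16
After iteration 4: y = 2, left = 19, second = 16
After iteration 5: y = 6, left = 19, second = 16
After iteration 6: y = 4, left = 19, second = 16
After iteration 7: y = 19, left = 19, second = 19
After iteration 8: y = 1, left = 19, second = 19
After iteration 9: y = 5, left = 19, second = 19
Loop ends.

Final answer: 19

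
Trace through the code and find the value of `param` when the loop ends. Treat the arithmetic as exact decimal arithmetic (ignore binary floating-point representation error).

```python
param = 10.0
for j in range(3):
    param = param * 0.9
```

Let's trace through this code step by step.

Initialize: param = 10.0
Entering loop: for j in range(3):
After iteration 1: j = 0, param = 9.0
After iteration 2: j = 1, param = 8.1
After iteration 3: j = 2, param = 7.29
Loop ends.

Final answer: 7.29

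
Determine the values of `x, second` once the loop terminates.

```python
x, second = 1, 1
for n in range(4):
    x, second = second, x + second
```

Let's trace through this code step by step.

Initialize: x = 1
Initialize: second = 1
Entering loop: for n in range(4):
After iteration 1: n = 0, x = 1, second = 2
After iteration 2: n = 1, x = 2, second = 3
After iteration 3: n = 2, x = 3, second = 5
After iteration 4: n = 3, x = 5, second = 8
Loop ends.

Final answer: 5, 8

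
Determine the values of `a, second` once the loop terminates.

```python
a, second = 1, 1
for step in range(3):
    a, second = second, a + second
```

Let's trace through this code step by step.

Initialize: a = 1
Initialize: second = 1
Entering loop: for step in range(3):
After iteration 1: step = 0, a = 1, second = 2
After iteration 2: step = 1, a = 2, second = 3
After iteration 3: step = 2, a = 3, second = 5
Loop ends.

Final answer: 3, 5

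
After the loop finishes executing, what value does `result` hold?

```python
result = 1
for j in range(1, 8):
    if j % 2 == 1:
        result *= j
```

Let's trace through this code step by step.

Initialize: result = 1
Entering loop: for j in range(1, 8):
After iteration 1: j = 1, result = 1
After iteration 2: j = 2, result = 1
After iteration 3: j = 3, result = 3
After iteration 4: j = 4, result = 3
After iteration 5: j = 5, result = 15
After iteration 6: j = 6, result = 15
After iteration 7: j = 7, result = 105
Loop ends.

Final answer: 105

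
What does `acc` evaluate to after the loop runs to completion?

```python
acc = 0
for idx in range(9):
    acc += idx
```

Let's trace through this code step by step.

Initialize: acc = 0
Entering loop: for idx in range(9):
After iteration 1: idx = 0, acc = 0
After iteration 2: idx = 1, acc = 1
After iteration 3: idx = 2, acc = 3
After iteration 4: idx = 3, acc = 6
After iteration 5: idx = 4, acc = 10
After iteration 6: idx = 5, acc = 15
After iteration 7: idx = 6, acc = 21
After iteration 8: idx = 7, acc = 28
After iteration 9: idx = 8, acc = 36
Loop ends.

Final answer: 36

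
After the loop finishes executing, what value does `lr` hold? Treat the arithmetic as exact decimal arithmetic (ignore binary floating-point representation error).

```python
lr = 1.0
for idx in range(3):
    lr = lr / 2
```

Let's trace through this code step by step.

Initialize: lr = 1.0
Entering loop: for idx in range(3):
After iteration 1: idx = 0, lr = 0.5
After iteration 2: idx = 1, lr = 0.25
After iteration 3: idx = 2, lr = 0.125
Loop ends.

Final answer: 0.125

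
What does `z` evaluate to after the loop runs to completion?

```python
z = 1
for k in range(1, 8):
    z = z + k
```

Let's trace through this code step by step.

Initialize: z = 1
Entering loop: for k in range(1, 8):
After iteration 1: k = 1, z = 2
After iteration 2: k = 2, z = 4
After iteration 3: k = 3, z = 7
After iteration 4: k = 4, z = 11
After iteration 5: k = 5, z = 16
After iteration 6: k = 6, z = 22
After iteration 7: k = 7, z = 29
Loop ends.

Final answer: 29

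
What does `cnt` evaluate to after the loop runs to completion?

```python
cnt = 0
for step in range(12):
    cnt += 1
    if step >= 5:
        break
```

Let's trace through this code step by step.

Initialize: cnt = 0
Entering loop: for step in range(12):
After iteration 1: step = 0, cnt = 1
After iteration 2: step = 1, cnt = 2
After iteration 3: step = 2, cnt = 3
After iteration 4: step = 3, cnt = 4
After iteration 5: step = 4, cnt = 5
After iteration 6: step = 5, cnt = 6
Loop ends.

Final answer: 6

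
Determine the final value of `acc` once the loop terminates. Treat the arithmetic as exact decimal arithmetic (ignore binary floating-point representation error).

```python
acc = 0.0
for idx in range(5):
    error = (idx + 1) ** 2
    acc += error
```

Let's trace through this code step by step.

Initialize: acc = 0.0
Entering loop: for idx in range(5):
After iteration 1: idx = 0, acc = 1.0, error = 1
After iteration 2: idx = 1, acc = 5.0, error = 4
After iteration 3: idx = 2, acc = 14.0, error = 9
After iteration 4: idx = 3, acc = 30.0, error = 16
After iteration 5: idx = 4, acc = 55.0, error = 25
Loop ends.

Final answer: 55.0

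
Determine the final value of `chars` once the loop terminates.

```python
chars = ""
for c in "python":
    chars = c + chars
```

Let's trace through this code step by step.

Initialize: chars = ''
Entering loop: for c in "python":
After iteration 1: c = 'p', chars = 'p'
After iteration 2: c = 'y', chars = 'yp'
After iteration 3: c = 't', chars = 'typ'
After iteration 4: c = 'h', chars = 'htyp'
After iteration 5: c = 'o', chars = 'ohtyp'
After iteration 6: c = 'n', chars = 'nohtyp'
Loop ends.

Final answer: 'nohtyp'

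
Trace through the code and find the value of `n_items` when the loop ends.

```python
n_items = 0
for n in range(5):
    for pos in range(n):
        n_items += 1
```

Let's trace through this code step by step.

Initialize: n_items = 0
Entering loop: for n in range(5):
After iteration 1: n = 0, n_items = 0
After iteration 2: n = 1, n_items = 1, pos = 0
After iteration 3: n = 2, n_items = 3, pos = 1
After iteration 4: n = 3, n_items = 6, pos = 2
After iteration 5: n = 4, n_items = 10, pos = 3
Loop ends.

Final answer: 10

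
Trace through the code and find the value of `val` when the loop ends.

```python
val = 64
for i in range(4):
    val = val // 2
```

Let's trace through this code step by step.

Initialize: val = 64
Entering loop: for i in range(4):
After iteration 1: i = 0, val = 32
After iteration 2: i = 1, val = 16
After iteration 3: i = 2, val = 8
After iteration 4: i = 3, val = 4
Loop ends.

Final answer: 4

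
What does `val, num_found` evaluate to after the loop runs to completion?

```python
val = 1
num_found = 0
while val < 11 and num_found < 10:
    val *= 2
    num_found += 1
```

Let's trace through this code step by step.

Initialize: val = 1
Initialize: num_found = 0
Entering loop: while val < 11 and num_found < 10:
After iteration 1: val = 2, num_found = 1
After iteration 2: val = 4, num_found = 2
After iteration 3: val = 8, num_found = 3
After iteration 4: val = 16, num_found = 4
Loop ends.

Final answer: 16, 4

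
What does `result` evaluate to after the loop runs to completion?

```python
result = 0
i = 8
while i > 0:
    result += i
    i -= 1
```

Let's trace through this code step by step.

Initialize: result = 0
Initialize: i = 8
Entering loop: while i > 0:
After iteration 1: result = 8, i = 7
After iteration 2: result = 15, i = 6
After iteration 3: result = 21, i = 5
After iteration 4: result = 26, i = 4
After iteration 5: result = 30, i = 3
After iteration 6: result = 33, i = 2
After iteration 7: result = 35, i = 1
After iteration 8: result = 36, i = 0
Loop ends.

Final answer: 36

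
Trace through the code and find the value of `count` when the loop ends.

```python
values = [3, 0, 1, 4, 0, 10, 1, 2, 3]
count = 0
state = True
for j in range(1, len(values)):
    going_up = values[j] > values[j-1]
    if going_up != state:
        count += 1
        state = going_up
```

Let's trace through this code step by step.

Initialize: values = [3, 0, 1, 4, 0, 10, 1, 2, 3]
Initialize: count = 0
Initialize: state = True
Entering loop: for j in range(1, len(values)):
After iteration 1: j = 1, count = 1, state = False, going_up = False
After iteration 2: j = 2, count = 2, state = True, going_up = True
After iteration 3: j = 3, count = 2, state = True, going_up = True
After iteration 4: j = 4, count = 3, state = False, going_up = False
After iteration 5: j = 5, count = 4, state = True, going_up = True
After iteration 6: j = 6, count = 5, state = False, going_up = False
After iteration 7: j = 7, count = 6, state = True, going_up = True
After iteration 8: j = 8, count = 6, state = True, going_up = True
Loop ends.

Final answer: 6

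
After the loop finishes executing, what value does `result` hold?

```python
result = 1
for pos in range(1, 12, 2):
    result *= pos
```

Let's trace through this code step by step.

Initialize: result = 1
Entering loop: for pos in range(1, 12, 2):
After iteration 1: pos = 1, result = 1
After iteration 2: pos = 3, result = 3
After iteration 3: pos = 5, result = 15
After iteration 4: pos = 7, result = 105
After iteration 5: pos = 9, result = 945
After iteration 6: pos = 11, result = 10395
Loop ends.

Final answer: 10395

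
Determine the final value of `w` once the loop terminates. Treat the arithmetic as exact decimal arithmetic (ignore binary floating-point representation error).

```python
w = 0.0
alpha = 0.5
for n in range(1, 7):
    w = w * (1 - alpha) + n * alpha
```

Let's trace through this code step by step.

Initialize: w = 0.0
Initialize: alpha = 0.5
Entering loop: for n in range(1, 7):
After iteration 1: n = 1, w = 0.5
After iteration 2: n = 2, w = 1.25
After iteration 3: n = 3, w = 2.125
After iteration 4: n = 4, w = 3.0625
After iteration 5: n = 5, w = 4.03125
After iteration 6: n = 6, w = 5.015625
Loop ends.

Final answer: 5.015625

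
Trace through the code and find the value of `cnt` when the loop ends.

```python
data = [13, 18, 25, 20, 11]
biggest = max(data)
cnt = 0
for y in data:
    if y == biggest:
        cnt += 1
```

Let's trace through this code step by step.

Initialize: data = [13, 18, 25, 20, 11]
Initialize: biggest = 25
Initialize: cnt = 0
Entering loop: for y in data:
After iteration 1: y = 13, cnt = 0
After iteration 2: y = 18, cnt = 0
After iteration 3: y = 25, cnt = 1
After iteration 4: y = 20, cnt = 1
After iteration 5: y = 11, cnt = 1
Loop ends.

Final answer: 1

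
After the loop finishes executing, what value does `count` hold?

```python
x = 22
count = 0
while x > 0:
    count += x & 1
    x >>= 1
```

Let's trace through this code step by step.

Initialize: x = 22
Initialize: count = 0
Entering loop: while x > 0:
After iteration 1: x = 11, count = 0
After iteration 2: x = 5, count = 1
After iteration 3: x = 2, count = 2
After iteration 4: x = 1, count = 2
After iteration 5: x = 0, count = 3
Loop ends.

Final answer: 3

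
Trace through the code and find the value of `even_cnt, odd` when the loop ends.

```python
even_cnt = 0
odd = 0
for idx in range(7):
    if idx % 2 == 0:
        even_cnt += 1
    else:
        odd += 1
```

Let's trace through this code step by step.

Initialize: even_cnt = 0
Initialize: odd = 0
Entering loop: for idx in range(7):
After iteration 1: idx = 0, even_cnt = 1, odd = 0
After iteration 2: idx = 1, even_cnt = 1, odd = 1
After iteration 3: idx = 2, even_cnt = 2, odd = 1
After iteration 4: idx = 3, even_cnt = 2, odd = 2
After iteration 5: idx = 4, even_cnt = 3, odd = 2
After iteration 6: idx = 5, even_cnt = 3, odd = 3
After iteration 7: idx = 6, even_cnt = 4, odd = 3
Loop ends.

Final answer: 4, 3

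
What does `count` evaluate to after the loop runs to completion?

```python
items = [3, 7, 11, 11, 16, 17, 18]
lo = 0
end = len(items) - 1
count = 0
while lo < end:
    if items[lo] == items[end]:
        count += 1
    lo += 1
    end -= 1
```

Let's trace through this code step by step.

Initialize: items = [3, 7, 11, 11, 16, 17, 18]
Initialize: lo = 0
Initialize: end = 6
Initialize: count = 0
Entering loop: while lo < end:
After iteration 1: lo = 1, end = 5, count = 0
After iteration 2: lo = 2, end = 4, count = 0
After iteration 3: lo = 3, end = 3, count = 0
Loop ends.

Final answer: 0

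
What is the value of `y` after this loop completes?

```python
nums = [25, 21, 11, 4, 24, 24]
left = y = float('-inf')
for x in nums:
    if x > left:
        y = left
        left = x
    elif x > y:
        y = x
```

Let's trace through this code step by step.

Initialize: nums = [25, 21, 11, 4, 24, 24]
Initialize: left = -inf
Initialize: y = -inf
Entering loop: for x in nums:
After iteration 1: x = 25, left = 25, y = -inf
After iteration 2: x = 21, left = 25, y = 21
After iteration 3: x = 11, left = 25, y = 21
After iteration 4: x = 4, left = 25, y = 21
After iteration 5: x = 24, left = 25, y = 24
After iteration 6: x = 24, left = 25, y = 24
Loop ends.

Final answer: 24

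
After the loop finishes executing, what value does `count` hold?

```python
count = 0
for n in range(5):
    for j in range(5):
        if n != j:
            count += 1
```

Let's trace through this code step by step.

Initialize: count = 0
Entering loop: for n in range(5):
After iteration 1: n = 0, count = 4
After iteration 2: n = 1, count = 8
After iteration 3: n = 2, count = 12
After iteration 4: n = 3, count = 16
After iteration 5: n = 4, count = 20
Loop ends.

Final answer: 20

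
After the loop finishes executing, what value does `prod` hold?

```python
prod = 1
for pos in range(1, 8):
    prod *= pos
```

Let's trace through this code step by step.

Initialize: prod = 1
Entering loop: for pos in range(1, 8):
After iteration 1: pos = 1, prod = 1
After iteration 2: pos = 2, prod = 2
After iteration 3: pos = 3, prod = 6
After iteration 4: pos = 4, prod = 24
After iteration 5: pos = 5, prod = 120
After iteration 6: pos = 6, prod = 720
After iteration 7: pos = 7, prod = 5040
Loop ends.

Final answer: 5040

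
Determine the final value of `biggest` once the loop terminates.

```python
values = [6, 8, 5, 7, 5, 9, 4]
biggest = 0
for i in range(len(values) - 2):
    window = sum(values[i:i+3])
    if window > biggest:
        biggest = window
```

Let's trace through this code step by step.

Initialize: values = [6, 8, 5, 7, 5, 9, 4]
Initialize: biggest = 0
Entering loop: for i in range(len(values) - 2):
After iteration 1: i = 0, biggest = 19, window = 19
After iteration 2: i = 1, biggest = 20, window = 20
After iteration 3: i = 2, biggest = 20, window = 17
After iteration 4: i = 3, biggest = 21, window = 21
After iteration 5: i = 4, biggest = 21, window = 18
Loop ends.

Final answer: 21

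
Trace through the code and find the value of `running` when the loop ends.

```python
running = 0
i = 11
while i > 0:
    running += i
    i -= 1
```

Let's trace through this code step by step.

Initialize: running = 0
Initialize: i = 11
Entering loop: while i > 0:
After iteration 1: running = 11, i = 10
After iteration 2: running = 21, i = 9
After iteration 3: running = 30, i = 8
After iteration 4: running = 38, i = 7
After iteration 5: running = 45, i = 6
After iteration 6: running = 51, i = 5
After iteration 7: running = 56, i = 4
After iteration 8: running = 60, i = 3
After iteration 9: running = 63, i = 2
After iteration 10: running = 65, i = 1
After iteration 11: running = 66, i = 0
Loop ends.

Final answer: 66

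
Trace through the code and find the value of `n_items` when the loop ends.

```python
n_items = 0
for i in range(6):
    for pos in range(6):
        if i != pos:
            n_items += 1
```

Let's trace through this code step by step.

Initialize: n_items = 0
Entering loop: for i in range(6):
After iteration 1: i = 0, n_items = 5
After iteration 2: i = 1, n_items = 10
After iteration 3: i = 2, n_items = 15
After iteration 4: i = 3, n_items = 20
After iteration 5: i = 4, n_items = 25
After iteration 6: i = 5, n_items = 30
Loop ends.

Final answer: 30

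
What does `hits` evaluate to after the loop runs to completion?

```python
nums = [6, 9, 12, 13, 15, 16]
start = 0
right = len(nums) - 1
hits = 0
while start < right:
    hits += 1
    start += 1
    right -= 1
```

Let's trace through this code step by step.

Initialize: nums = [6, 9, 12, 13, 15, 16]
Initialize: start = 0
Initialize: right = 5
Initialize: hits = 0
Entering loop: while start < right:
After iteration 1: start = 1, right = 4, hits = 1
After iteration 2: start = 2, right = 3, hits = 2
After iteration 3: start = 3, right = 2, hits = 3
Loop ends.

Final answer: 3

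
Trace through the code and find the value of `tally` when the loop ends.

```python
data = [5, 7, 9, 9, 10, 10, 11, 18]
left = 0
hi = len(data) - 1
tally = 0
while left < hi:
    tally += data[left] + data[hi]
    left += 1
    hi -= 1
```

Let's trace through this code step by step.

Initialize: data = [5, 7, 9, 9, 10, 10, 11, 18]
Initialize: left = 0
Initialize: hi = 7
Initialize: tally = 0
Entering loop: while left < hi:
After iteration 1: left = 1, hi = 6, tally = 23
After iteration 2: left = 2, hi = 5, tally = 41
After iteration 3: left = 3, hi = 4, tally = 60
After iteration 4: left = 4, hi = 3, tally = 79
Loop ends.

Final answer: 79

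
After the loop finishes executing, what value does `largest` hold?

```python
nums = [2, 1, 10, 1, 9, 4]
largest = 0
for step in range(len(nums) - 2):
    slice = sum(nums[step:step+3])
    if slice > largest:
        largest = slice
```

Let's trace through this code step by step.

Initialize: nums = [2, 1, 10, 1, 9, 4]
Initialize: largest = 0
Entering loop: for step in range(len(nums) - 2):
After iteration 1: step = 0, largest = 13, slice = 13
After iteration 2: step = 1, largest = 13, slice = 12
After iteration 3: step = 2, largest = 20, slice = 20
After iteration 4: step = 3, largest = 20, slice = 14
Loop ends.

Final answer: 20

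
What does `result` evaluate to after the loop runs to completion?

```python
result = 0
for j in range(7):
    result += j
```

Let's trace through this code step by step.

Initialize: result = 0
Entering loop: for j in range(7):
After iteration 1: j = 0, result = 0
After iteration 2: j = 1, result = 1
After iteration 3: j = 2, result = 3
After iteration 4: j = 3, result = 6
After iteration 5: j = 4, result = 10
After iteration 6: j = 5, result = 15
After iteration 7: j = 6, result = 21
Loop ends.

Final answer: 21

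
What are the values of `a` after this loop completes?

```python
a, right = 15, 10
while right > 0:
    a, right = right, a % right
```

Let's trace through this code step by step.

Initialize: a = 15
Initialize: right = 10
Entering loop: while right > 0:
After iteration 1: a = 10, right = 5
After iteration 2: a = 5, right = 0
Loop ends.

Final answer: 5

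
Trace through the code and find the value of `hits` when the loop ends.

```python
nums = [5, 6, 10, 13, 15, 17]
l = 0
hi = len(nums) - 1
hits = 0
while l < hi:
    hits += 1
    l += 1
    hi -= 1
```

Let's trace through this code step by step.

Initialize: nums = [5, 6, 10, 13, 15, 17]
Initialize: l = 0
Initialize: hi = 5
Initialize: hits = 0
Entering loop: while l < hi:
After iteration 1: l = 1, hi = 4, hits = 1
After iteration 2: l = 2, hi = 3, hits = 2
After iteration 3: l = 3, hi = 2, hits = 3
Loop ends.

Final answer: 3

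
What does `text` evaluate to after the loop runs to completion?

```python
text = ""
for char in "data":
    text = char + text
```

Let's trace through this code step by step.

Initialize: text = ''
Entering loop: for char in "data":
After iteration 1: char = 'd', text = 'd'
After iteration 2: char = 'a', text = 'ad'
After iteration 3: char = 't', text = 'tad'
After iteration 4: char = 'a', text = 'atad'
Loop ends.

Final answer: 'atad'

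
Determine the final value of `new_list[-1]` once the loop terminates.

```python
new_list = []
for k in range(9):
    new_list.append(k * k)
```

Let's trace through this code step by step.

Initialize: new_list = []
Entering loop: for k in range(9):
After iteration 1: k = 0, new_list = [0]
After iteration 2: k = 1, new_list = [0, 1]
After iteration 3: k = 2, new_list = [0, 1, 4]
After iteration 4: k = 3, new_list = [0, 1, 4, 9]
After iteration 5: k = 4, new_list = [0, 1, 4, 9, 16]
After iteration 6: k = 5, new_list = [0, 1, 4, 9, 16, 25]
After iteration 7: k = 6, new_list = [0, 1, 4, 9, 16, 25, 36]
After iteration 8: k = 7, new_list = [0, 1, 4, 9, 16, 25, 36, 49]
After iteration 9: k = 8, new_list = [0, 1, 4, 9, 16, 25, 36, 49, 64]
Loop ends.
new_list[-1] = 64

Final answer: 64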